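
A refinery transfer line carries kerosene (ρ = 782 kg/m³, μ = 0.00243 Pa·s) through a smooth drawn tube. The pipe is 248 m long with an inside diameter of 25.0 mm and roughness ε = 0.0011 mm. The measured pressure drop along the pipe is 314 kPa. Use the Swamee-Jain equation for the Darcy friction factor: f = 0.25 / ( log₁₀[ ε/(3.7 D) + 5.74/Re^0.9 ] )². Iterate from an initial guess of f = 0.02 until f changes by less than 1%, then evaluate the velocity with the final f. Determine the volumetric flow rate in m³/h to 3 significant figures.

Q ≈ 2.97 m³/h

Rearranging Darcy-Weisbach: V = √(2·ΔP·D/(f·L·ρ)). With ε/D = 1.1e-06/0.025 = 4.4e-05, iterate starting from f = 0.02:
  f = 0.02 → V = √(2·3.14e+05·0.025/(0.02·248·782)) = 2.012 m/s; Re = ρVD/μ = 1.619e+04; f → 0.02734
  f = 0.02734 → V = 1.721 m/s; Re = 1.384e+04; f → 0.02847
  f = 0.02847 → V = 1.686 m/s; Re = 1.357e+04; f → 0.02862
Converged (Δf/f < 1%). With the final f = 0.02862: V = √(2·3.14e+05·0.025/(0.02862·248·782)) = 1.682 m/s.
Q = V·A = 1.682·(π/4·0.025²) = 0.0008256 m³/s = 2.97 m³/h.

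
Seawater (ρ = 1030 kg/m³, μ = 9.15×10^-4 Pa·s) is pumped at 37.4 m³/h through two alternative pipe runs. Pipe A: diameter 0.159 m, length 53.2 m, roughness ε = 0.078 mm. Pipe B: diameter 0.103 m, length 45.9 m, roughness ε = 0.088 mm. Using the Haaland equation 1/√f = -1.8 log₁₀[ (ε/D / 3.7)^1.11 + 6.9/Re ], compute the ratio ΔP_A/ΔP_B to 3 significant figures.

Pipe A: V = Q/A = 0.01039/0.01986 = 0.5232 m/s; Re = 9.365e+04; ε/D = 0.000491; Haaland → f = 0.0202; ΔP_A = f(L/D)(ρV²/2) = 952.9 Pa.
Pipe B: V = Q/A = 0.01039/0.008332 = 1.247 m/s; Re = 1.446e+05; ε/D = 0.000854; Haaland → f = 0.02077; ΔP_B = f(L/D)(ρV²/2) = 7410 Pa.
ΔP_A/ΔP_B = 952.9/7410 = 0.129.

ΔP_A/ΔP_B ≈ 0.129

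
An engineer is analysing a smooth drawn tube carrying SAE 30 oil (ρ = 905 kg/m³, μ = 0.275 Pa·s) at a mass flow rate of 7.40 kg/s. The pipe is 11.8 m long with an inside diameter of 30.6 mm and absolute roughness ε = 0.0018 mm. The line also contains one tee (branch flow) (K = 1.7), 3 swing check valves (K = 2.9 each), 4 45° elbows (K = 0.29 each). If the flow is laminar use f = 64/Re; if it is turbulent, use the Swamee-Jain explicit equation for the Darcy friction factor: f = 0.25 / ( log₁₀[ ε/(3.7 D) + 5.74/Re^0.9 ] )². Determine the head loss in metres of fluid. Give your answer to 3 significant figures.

A = πD²/4 = π(0.0306)²/4 = 0.0007354 m²; mean velocity V = ṁ/(ρA) = 7.4/(905 · 0.0007354) = 11.12 m/s.
Reynolds number Re = ρVD/μ = 905 · 11.12 · 0.0306 / 0.275 = 1120.
Re < 2300 → laminar flow, so f = 64/Re = 64/1120 = 0.05716 (the turbulent correlation is not needed).
Total minor-loss coefficient ΣK = 1·1.7 + 3·2.9 + 4·0.29 = 11.6.
ΔP = [f·L/D + ΣK]·(ρV²/2) = [0.05716·11.8/0.0306 + 11.6]·(905·11.12²/2) = [22.04 + 11.6]·5.594e+04 = 1.88e+06 Pa.
Head loss h_f = ΔP/(ρg) = 1.88e+06/(905·9.81) = 212 m.

h_f ≈ 212 m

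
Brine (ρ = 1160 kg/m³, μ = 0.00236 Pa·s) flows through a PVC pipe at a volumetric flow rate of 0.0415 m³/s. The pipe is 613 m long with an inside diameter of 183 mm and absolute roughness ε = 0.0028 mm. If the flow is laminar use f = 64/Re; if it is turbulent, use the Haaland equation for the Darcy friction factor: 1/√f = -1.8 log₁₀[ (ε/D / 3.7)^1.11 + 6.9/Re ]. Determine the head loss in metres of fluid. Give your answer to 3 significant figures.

Cross-sectional area A = πD²/4 = π(0.183)²/4 = 0.0263 m²; mean velocity V = Q/A = 0.0415/0.0263 = 1.578 m/s.
Reynolds number Re = ρVD/μ = 1160 · 1.578 · 0.183 / 0.00236 = 1.419e+05.
Re > 4000 → turbulent. Relative roughness ε/D = 2.8e-06/0.183 = 1.53e-05. Haaland: 1/√f = -1.8 log₁₀[(1.53e-05/3.7)^1.11 + 6.9/1.419e+05] = -1.8 log₁₀[1.06e-06 + 4.86e-05] = 7.747, so f = 0.01666.
Darcy-Weisbach: ΔP = f(L/D)(ρV²/2) = 0.01666·(613/0.183)·(1160·1.578²/2) = 0.01666·3350·1444 = 8.059e+04 Pa.
Head loss h_f = ΔP/(ρg) = 8.059e+04/(1160·9.81) = 7.08 m.

h_f ≈ 7.08 m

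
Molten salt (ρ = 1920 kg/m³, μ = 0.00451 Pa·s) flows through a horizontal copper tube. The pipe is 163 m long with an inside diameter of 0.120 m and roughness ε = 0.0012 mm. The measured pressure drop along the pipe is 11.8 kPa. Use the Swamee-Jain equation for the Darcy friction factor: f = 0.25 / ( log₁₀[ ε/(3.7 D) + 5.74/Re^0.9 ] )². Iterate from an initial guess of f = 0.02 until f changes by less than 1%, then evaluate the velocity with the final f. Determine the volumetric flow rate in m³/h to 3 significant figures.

Rearranging Darcy-Weisbach: V = √(2·ΔP·D/(f·L·ρ)). With ε/D = 1.2e-06/0.12 = 1e-05, iterate starting from f = 0.02:
  f = 0.02 → V = √(2·1.18e+04·0.12/(0.02·163·1920)) = 0.6726 m/s; Re = ρVD/μ = 3.436e+04; f → 0.02267
  f = 0.02267 → V = 0.6319 m/s; Re = 3.228e+04; f → 0.023
  f = 0.023 → V = 0.6272 m/s; Re = 3.204e+04; f → 0.02304
Converged (Δf/f < 1%). With the final f = 0.02304: V = √(2·1.18e+04·0.12/(0.02304·163·1920)) = 0.6267 m/s.
Q = V·A = 0.6267·(π/4·0.12²) = 0.007088 m³/s = 25.5 m³/h.

Q ≈ 25.5 m³/h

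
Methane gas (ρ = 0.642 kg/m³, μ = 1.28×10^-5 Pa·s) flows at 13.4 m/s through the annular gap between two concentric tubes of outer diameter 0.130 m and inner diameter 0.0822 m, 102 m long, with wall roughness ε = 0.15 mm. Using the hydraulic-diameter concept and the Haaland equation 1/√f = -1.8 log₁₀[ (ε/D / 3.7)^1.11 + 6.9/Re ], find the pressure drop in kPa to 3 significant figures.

Hydraulic diameter D_h = 4A/P = D_o - D_i = 0.13 - 0.0822 = 0.0478 m.
Re = ρVD_h/μ = 0.642·13.4·0.0478/1.28e-05 = 3.213e+04.
ε/D_h = 0.00015/0.0478 = 0.00314; Haaland gives 1/√f = -1.8 log₁₀[0.00039+0.000215] = 5.794, so f = 0.02979.
ΔP = f(L/D_h)(ρV²/2) = 0.02979·102/0.0478·57.64 = 3664 Pa.
ΔP = 3.66 kPa.

ΔP ≈ 3.66 kPa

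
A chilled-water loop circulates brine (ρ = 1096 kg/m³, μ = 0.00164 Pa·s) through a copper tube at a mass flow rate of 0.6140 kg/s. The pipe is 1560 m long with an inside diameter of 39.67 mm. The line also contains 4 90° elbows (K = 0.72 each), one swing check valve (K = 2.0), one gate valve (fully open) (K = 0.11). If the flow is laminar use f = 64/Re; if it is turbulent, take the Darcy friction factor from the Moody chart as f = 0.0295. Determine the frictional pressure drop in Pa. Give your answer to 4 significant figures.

ΔP ≈ 131200 Pa

A = πD²/4 = π(0.03967)²/4 = 0.001236 m²; mean velocity V = ṁ/(ρA) = 0.614/(1096 · 0.001236) = 0.4533 m/s.
Reynolds number Re = ρVD/μ = 1096 · 0.4533 · 0.03967 / 0.00164 = 1.202e+04.
Re > 4000 → turbulent; use the Moody-chart value f = 0.0295.
Total minor-loss coefficient ΣK = 4·0.72 + 1·2 + 1·0.11 = 4.99.
ΔP = [f·L/D + ΣK]·(ρV²/2) = [0.0295·1560/0.03967 + 4.99]·(1096·0.4533²/2) = [1160 + 4.99]·112.6 = 1.312e+05 Pa.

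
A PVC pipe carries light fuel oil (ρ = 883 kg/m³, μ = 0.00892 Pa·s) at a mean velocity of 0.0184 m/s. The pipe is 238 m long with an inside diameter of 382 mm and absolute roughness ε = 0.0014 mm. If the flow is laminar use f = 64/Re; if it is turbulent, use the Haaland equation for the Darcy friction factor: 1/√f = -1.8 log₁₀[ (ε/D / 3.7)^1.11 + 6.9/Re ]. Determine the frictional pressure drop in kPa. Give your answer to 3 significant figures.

Reynolds number Re = ρVD/μ = 883 · 0.0184 · 0.382 / 0.00892 = 695.8.
Re < 2300 → laminar flow, so f = 64/Re = 64/695.8 = 0.09198 (the turbulent correlation is not needed).
Darcy-Weisbach: ΔP = f(L/D)(ρV²/2) = 0.09198·(238/0.382)·(883·0.0184²/2) = 0.09198·623·0.1495 = 8.566 Pa.
ΔP = 8.566 Pa = 0.00857 kPa.

ΔP ≈ 0.00857 kPa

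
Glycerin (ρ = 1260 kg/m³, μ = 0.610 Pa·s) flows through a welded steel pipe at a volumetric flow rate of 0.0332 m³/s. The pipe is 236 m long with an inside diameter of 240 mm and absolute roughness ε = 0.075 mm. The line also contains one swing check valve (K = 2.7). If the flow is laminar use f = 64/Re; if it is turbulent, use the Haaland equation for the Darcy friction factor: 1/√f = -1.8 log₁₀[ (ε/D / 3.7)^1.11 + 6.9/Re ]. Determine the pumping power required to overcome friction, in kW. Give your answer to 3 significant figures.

Cross-sectional area A = πD²/4 = π(0.24)²/4 = 0.04524 m²; mean velocity V = Q/A = 0.0332/0.04524 = 0.7339 m/s.
Reynolds number Re = ρVD/μ = 1260 · 0.7339 · 0.24 / 0.61 = 363.8.
Re < 2300 → laminar flow, so f = 64/Re = 64/363.8 = 0.1759 (the turbulent correlation is not needed).
Total minor-loss coefficient ΣK = 1·2.7 = 2.7.
ΔP = [f·L/D + ΣK]·(ρV²/2) = [0.1759·236/0.24 + 2.7]·(1260·0.7339²/2) = [173 + 2.7]·339.3 = 5.961e+04 Pa.
Pumping power P = QΔP = 0.0332·5.961e+04 = 1979 W = 1.98 kW.

P ≈ 1.98 kW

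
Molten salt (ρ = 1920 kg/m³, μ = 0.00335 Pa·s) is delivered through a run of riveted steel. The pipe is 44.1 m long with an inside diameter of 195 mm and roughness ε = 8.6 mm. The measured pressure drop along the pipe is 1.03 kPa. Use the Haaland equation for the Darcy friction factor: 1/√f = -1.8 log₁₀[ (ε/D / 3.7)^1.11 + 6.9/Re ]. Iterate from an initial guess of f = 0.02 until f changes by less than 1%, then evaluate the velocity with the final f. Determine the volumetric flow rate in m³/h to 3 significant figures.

Q ≈ 28.3 m³/h

Rearranging Darcy-Weisbach: V = √(2·ΔP·D/(f·L·ρ)). With ε/D = 0.0086/0.195 = 0.0441, iterate starting from f = 0.02:
  f = 0.02 → V = √(2·1030·0.195/(0.02·44.1·1920)) = 0.487 m/s; Re = ρVD/μ = 5.443e+04; f → 0.06816
  f = 0.06816 → V = 0.2638 m/s; Re = 2.948e+04; f → 0.06856
Converged (Δf/f < 1%). With the final f = 0.06856: V = √(2·1030·0.195/(0.06856·44.1·1920)) = 0.263 m/s.
Q = V·A = 0.263·(π/4·0.195²) = 0.007856 m³/s = 28.3 m³/h.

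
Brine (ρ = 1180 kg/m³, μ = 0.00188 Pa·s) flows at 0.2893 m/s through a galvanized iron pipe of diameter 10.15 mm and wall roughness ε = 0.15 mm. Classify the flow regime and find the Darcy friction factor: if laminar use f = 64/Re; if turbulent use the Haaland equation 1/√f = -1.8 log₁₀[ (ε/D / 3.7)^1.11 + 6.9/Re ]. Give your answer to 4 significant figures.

Re = ρVD/μ = 1180·0.2893·0.01015/0.00188 = 1843.
Re < 2300 → laminar, so f = 64/Re = 0.03472 (roughness is irrelevant in laminar flow).

f ≈ 0.03472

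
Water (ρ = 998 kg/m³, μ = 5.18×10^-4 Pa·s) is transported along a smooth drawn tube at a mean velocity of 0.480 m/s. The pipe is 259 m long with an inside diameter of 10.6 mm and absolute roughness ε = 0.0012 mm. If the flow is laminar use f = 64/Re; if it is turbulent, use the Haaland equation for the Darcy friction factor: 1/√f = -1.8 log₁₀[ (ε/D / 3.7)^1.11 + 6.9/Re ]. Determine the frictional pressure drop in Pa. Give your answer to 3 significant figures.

Reynolds number Re = ρVD/μ = 998 · 0.48 · 0.0106 / 0.000518 = 9803.
Re > 4000 → turbulent. Relative roughness ε/D = 1.2e-06/0.0106 = 0.000113. Haaland: 1/√f = -1.8 log₁₀[(0.000113/3.7)^1.11 + 6.9/9803] = -1.8 log₁₀[9.75e-06 + 0.000704] = 5.664, so f = 0.03117.
Darcy-Weisbach: ΔP = f(L/D)(ρV²/2) = 0.03117·(259/0.0106)·(998·0.48²/2) = 0.03117·2.443e+04·115 = 8.757e+04 Pa.

ΔP ≈ 87600 Pa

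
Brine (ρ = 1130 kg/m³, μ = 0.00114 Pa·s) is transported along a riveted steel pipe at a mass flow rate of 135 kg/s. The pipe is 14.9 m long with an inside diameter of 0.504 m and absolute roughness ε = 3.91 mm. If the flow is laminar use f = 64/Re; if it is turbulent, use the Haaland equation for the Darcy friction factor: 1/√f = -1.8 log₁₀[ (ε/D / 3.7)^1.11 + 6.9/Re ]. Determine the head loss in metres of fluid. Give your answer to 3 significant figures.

A = πD²/4 = π(0.504)²/4 = 0.1995 m²; mean velocity V = ṁ/(ρA) = 135/(1130 · 0.1995) = 0.5988 m/s.
Reynolds number Re = ρVD/μ = 1130 · 0.5988 · 0.504 / 0.00114 = 2.992e+05.
Re > 4000 → turbulent. Relative roughness ε/D = 0.00391/0.504 = 0.00776. Haaland: 1/√f = -1.8 log₁₀[(0.00776/3.7)^1.11 + 6.9/2.992e+05] = -1.8 log₁₀[0.00106 + 2.31e-05] = 5.335, so f = 0.03514.
Darcy-Weisbach: ΔP = f(L/D)(ρV²/2) = 0.03514·(14.9/0.504)·(1130·0.5988²/2) = 0.03514·29.56·202.6 = 210.5 Pa.
Head loss h_f = ΔP/(ρg) = 210.5/(1130·9.81) = 0.0190 m.

h_f ≈ 0.0190 m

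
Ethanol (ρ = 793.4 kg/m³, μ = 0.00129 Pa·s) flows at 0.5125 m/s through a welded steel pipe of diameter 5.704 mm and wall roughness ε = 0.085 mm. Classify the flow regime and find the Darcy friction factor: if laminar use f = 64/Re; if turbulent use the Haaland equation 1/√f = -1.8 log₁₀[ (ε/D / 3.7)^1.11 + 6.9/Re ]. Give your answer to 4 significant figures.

f ≈ 0.03560

Re = ρVD/μ = 793.4·0.5125·0.005704/0.00129 = 1798.
Re < 2300 → laminar, so f = 64/Re = 0.0356 (roughness is irrelevant in laminar flow).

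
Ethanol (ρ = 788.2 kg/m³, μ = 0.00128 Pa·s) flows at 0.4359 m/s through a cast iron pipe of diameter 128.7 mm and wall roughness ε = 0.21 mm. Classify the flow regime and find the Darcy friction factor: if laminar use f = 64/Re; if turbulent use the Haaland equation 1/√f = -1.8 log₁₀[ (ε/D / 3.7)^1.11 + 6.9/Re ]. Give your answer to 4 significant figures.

f ≈ 0.02653

Re = ρVD/μ = 788.2·0.4359·0.1287/0.00128 = 3.455e+04.
Re > 4000 → turbulent. ε/D = 0.00021/0.1287 = 0.00163; Haaland: 1/√f = -1.8 log₁₀[0.000189 + 0.0002] = 6.14, so f = 0.02653.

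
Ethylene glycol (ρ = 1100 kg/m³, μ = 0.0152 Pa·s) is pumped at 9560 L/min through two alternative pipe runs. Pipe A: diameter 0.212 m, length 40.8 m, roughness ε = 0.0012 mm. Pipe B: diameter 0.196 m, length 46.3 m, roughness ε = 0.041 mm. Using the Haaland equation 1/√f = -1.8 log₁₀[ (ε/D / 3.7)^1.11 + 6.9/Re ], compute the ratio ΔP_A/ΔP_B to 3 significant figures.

Pipe A: V = Q/A = 0.1593/0.0353 = 4.514 m/s; Re = 6.925e+04; ε/D = 5.66e-06; Haaland → f = 0.01929; ΔP_A = f(L/D)(ρV²/2) = 4.16e+04 Pa.
Pipe B: V = Q/A = 0.1593/0.03017 = 5.281 m/s; Re = 7.49e+04; ε/D = 0.000209; Haaland → f = 0.01975; ΔP_B = f(L/D)(ρV²/2) = 7.156e+04 Pa.
ΔP_A/ΔP_B = 4.16e+04/7.156e+04 = 0.581.

ΔP_A/ΔP_B ≈ 0.581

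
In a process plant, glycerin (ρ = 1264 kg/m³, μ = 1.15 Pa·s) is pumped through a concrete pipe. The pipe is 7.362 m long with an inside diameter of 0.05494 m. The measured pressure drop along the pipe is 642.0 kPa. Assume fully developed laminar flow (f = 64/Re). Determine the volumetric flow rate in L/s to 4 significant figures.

Q ≈ 16.96 L/s

For laminar flow, f = 64/Re with Re = ρVD/μ, so Darcy-Weisbach reduces to ΔP = 32μLV/D². Solving for V: V = ΔP·D²/(32μL) = 6.42e+05·(0.05494)²/(32·1.15·7.362) = 7.153 m/s.
Check: Re = ρVD/μ = 1264·7.153·0.05494/1.15 = 431.9 < 2300, so the laminar assumption holds.
Q = V·A = 7.153·(π/4·0.05494²) = 0.01696 m³/s = 16.96 L/s.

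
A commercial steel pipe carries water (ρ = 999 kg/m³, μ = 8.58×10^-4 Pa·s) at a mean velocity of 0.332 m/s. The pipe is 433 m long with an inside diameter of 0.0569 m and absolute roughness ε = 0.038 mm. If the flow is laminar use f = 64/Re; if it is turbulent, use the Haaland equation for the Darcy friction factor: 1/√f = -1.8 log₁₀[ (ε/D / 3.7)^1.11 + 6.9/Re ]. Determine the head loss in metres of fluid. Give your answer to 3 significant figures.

h_f ≈ 1.13 m

Reynolds number Re = ρVD/μ = 999 · 0.332 · 0.0569 / 0.000858 = 2.2e+04.
Re > 4000 → turbulent. Relative roughness ε/D = 3.8e-05/0.0569 = 0.000668. Haaland: 1/√f = -1.8 log₁₀[(0.000668/3.7)^1.11 + 6.9/2.2e+04] = -1.8 log₁₀[6.99e-05 + 0.000314] = 6.149, so f = 0.02645.
Darcy-Weisbach: ΔP = f(L/D)(ρV²/2) = 0.02645·(433/0.0569)·(999·0.332²/2) = 0.02645·7610·55.06 = 1.108e+04 Pa.
Head loss h_f = ΔP/(ρg) = 1.108e+04/(999·9.81) = 1.13 m.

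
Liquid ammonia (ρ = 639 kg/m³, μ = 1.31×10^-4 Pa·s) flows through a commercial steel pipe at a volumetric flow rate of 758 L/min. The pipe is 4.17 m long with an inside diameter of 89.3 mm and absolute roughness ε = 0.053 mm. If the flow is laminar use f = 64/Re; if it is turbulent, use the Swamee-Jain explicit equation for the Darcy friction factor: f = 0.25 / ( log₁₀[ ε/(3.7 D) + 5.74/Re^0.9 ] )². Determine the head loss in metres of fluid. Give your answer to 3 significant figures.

Q = 758 L/min = 758/60000 = 0.01263 m³/s.
Cross-sectional area A = πD²/4 = π(0.0893)²/4 = 0.006263 m²; mean velocity V = Q/A = 0.01263/0.006263 = 2.017 m/s.
Reynolds number Re = ρVD/μ = 639 · 2.017 · 0.0893 / 0.000131 = 8.786e+05.
Re > 4000 → turbulent. Relative roughness ε/D = 5.3e-05/0.0893 = 0.000594. Swamee-Jain: f = 0.25/(log₁₀[0.000594/3.7 + 5.74/8.786e+05^0.9])² = 0.25/(log₁₀[0.00016 + 2.57e-05])² = 0.25/(-3.73)² = 0.01797.
Darcy-Weisbach: ΔP = f(L/D)(ρV²/2) = 0.01797·(4.17/0.0893)·(639·2.017²/2) = 0.01797·46.7·1300 = 1091 Pa.
Head loss h_f = ΔP/(ρg) = 1091/(639·9.81) = 0.174 m.

h_f ≈ 0.174 m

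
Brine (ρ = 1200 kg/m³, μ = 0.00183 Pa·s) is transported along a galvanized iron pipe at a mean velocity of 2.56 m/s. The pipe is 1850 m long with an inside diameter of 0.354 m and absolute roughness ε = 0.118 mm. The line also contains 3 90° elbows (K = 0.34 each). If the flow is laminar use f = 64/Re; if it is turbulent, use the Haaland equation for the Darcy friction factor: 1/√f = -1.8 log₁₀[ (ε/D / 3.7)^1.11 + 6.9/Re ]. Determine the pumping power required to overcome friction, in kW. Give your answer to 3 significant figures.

Reynolds number Re = ρVD/μ = 1200 · 2.56 · 0.354 / 0.00183 = 5.943e+05.
Re > 4000 → turbulent. Relative roughness ε/D = 0.000118/0.354 = 0.000333. Haaland: 1/√f = -1.8 log₁₀[(0.000333/3.7)^1.11 + 6.9/5.943e+05] = -1.8 log₁₀[3.23e-05 + 1.16e-05] = 7.843, so f = 0.01626.
Total minor-loss coefficient ΣK = 3·0.34 = 1.02.
ΔP = [f·L/D + ΣK]·(ρV²/2) = [0.01626·1850/0.354 + 1.02]·(1200·2.56²/2) = [84.96 + 1.02]·3932 = 3.381e+05 Pa.
Q = V·A = 2.56·0.09842 = 0.252 m³/s.
Pumping power P = QΔP = 0.252·3.381e+05 = 85190 W = 85.2 kW.

P ≈ 85.2 kW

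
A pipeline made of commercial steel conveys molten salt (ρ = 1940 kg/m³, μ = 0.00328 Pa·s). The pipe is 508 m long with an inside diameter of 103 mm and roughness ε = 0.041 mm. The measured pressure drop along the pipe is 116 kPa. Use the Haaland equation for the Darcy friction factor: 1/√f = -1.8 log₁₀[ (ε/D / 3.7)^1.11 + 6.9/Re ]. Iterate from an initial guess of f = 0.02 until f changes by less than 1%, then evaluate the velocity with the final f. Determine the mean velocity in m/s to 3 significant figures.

V ≈ 1.08 m/s

Rearranging Darcy-Weisbach: V = √(2·ΔP·D/(f·L·ρ)). With ε/D = 4.1e-05/0.103 = 0.000398, iterate starting from f = 0.02:
  f = 0.02 → V = √(2·1.16e+05·0.103/(0.02·508·1940)) = 1.101 m/s; Re = ρVD/μ = 6.708e+04; f → 0.02086
  f = 0.02086 → V = 1.078 m/s; Re = 6.569e+04; f → 0.02093
Converged (Δf/f < 1%). With the final f = 0.02093: V = √(2·1.16e+05·0.103/(0.02093·508·1940)) = 1.076 m/s.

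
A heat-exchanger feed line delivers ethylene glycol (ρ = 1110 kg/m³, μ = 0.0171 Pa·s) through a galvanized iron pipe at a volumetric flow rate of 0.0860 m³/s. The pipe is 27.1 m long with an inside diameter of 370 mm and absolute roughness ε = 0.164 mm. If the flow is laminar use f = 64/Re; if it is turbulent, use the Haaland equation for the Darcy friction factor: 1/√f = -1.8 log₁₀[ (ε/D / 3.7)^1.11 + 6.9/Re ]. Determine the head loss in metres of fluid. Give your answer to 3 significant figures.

h_f ≈ 0.0640 m

Cross-sectional area A = πD²/4 = π(0.37)²/4 = 0.1075 m²; mean velocity V = Q/A = 0.086/0.1075 = 0.7998 m/s.
Reynolds number Re = ρVD/μ = 1110 · 0.7998 · 0.37 / 0.0171 = 1.921e+04.
Re > 4000 → turbulent. Relative roughness ε/D = 0.000164/0.37 = 0.000443. Haaland: 1/√f = -1.8 log₁₀[(0.000443/3.7)^1.11 + 6.9/1.921e+04] = -1.8 log₁₀[4.44e-05 + 0.000359] = 6.109, so f = 0.02679.
Darcy-Weisbach: ΔP = f(L/D)(ρV²/2) = 0.02679·(27.1/0.37)·(1110·0.7998²/2) = 0.02679·73.24·355.1 = 696.7 Pa.
Head loss h_f = ΔP/(ρg) = 696.7/(1110·9.81) = 0.0640 m.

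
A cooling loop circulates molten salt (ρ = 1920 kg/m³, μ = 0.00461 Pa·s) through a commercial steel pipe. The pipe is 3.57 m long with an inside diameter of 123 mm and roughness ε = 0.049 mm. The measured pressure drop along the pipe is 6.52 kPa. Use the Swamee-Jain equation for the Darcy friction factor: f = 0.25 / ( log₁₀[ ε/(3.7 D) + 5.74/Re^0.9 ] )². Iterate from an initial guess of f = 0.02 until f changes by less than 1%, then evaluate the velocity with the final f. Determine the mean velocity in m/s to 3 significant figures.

Rearranging Darcy-Weisbach: V = √(2·ΔP·D/(f·L·ρ)). With ε/D = 4.9e-05/0.123 = 0.000398, iterate starting from f = 0.02:
  f = 0.02 → V = √(2·6520·0.123/(0.02·3.57·1920)) = 3.421 m/s; Re = ρVD/μ = 1.752e+05; f → 0.01863
  f = 0.01863 → V = 3.544 m/s; Re = 1.815e+05; f → 0.01856
Converged (Δf/f < 1%). With the final f = 0.01856: V = √(2·6520·0.123/(0.01856·3.57·1920)) = 3.551 m/s.

V ≈ 3.55 m/s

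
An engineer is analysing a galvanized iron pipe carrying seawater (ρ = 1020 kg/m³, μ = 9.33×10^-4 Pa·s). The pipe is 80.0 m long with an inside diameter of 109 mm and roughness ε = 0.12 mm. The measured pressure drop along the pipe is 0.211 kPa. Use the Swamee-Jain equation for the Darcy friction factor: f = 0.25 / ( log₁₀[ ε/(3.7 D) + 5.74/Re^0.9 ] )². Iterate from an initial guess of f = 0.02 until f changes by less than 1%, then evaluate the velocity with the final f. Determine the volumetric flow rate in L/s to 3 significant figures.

Rearranging Darcy-Weisbach: V = √(2·ΔP·D/(f·L·ρ)). With ε/D = 0.00012/0.109 = 0.0011, iterate starting from f = 0.02:
  f = 0.02 → V = √(2·211·0.109/(0.02·80·1020)) = 0.1679 m/s; Re = ρVD/μ = 2.001e+04; f → 0.02833
  f = 0.02833 → V = 0.1411 m/s; Re = 1.681e+04; f → 0.02931
  f = 0.02931 → V = 0.1387 m/s; Re = 1.653e+04; f → 0.02941
Converged (Δf/f < 1%). With the final f = 0.02941: V = √(2·211·0.109/(0.02941·80·1020)) = 0.1384 m/s.
Q = V·A = 0.1384·(π/4·0.109²) = 0.001292 m³/s = 1.29 L/s.

Q ≈ 1.29 L/s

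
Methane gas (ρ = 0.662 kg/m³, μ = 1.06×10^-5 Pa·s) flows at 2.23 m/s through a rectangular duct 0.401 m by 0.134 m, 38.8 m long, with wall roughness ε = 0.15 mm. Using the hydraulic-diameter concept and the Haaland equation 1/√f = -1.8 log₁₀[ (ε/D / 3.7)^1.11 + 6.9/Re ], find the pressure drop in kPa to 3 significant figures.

Hydraulic diameter D_h = 4A/P = 4·(0.401·0.134)/(2·(0.401+0.134)) = 0.2149/1.07 = 0.2009 m.
Re = ρVD_h/μ = 0.662·2.23·0.2009/1.06e-05 = 2.798e+04.
ε/D_h = 0.00015/0.2009 = 0.000747; Haaland gives 1/√f = -1.8 log₁₀[7.92e-05+0.000247] = 6.277, so f = 0.02538.
ΔP = f(L/D_h)(ρV²/2) = 0.02538·38.8/0.2009·1.646 = 8.07 Pa.
ΔP = 0.00807 kPa.

ΔP ≈ 0.00807 kPa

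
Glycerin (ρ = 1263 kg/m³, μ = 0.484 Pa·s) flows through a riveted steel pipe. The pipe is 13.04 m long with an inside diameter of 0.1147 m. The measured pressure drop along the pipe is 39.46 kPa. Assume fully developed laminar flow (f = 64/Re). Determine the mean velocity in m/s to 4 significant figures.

For laminar flow, f = 64/Re with Re = ρVD/μ, so Darcy-Weisbach reduces to ΔP = 32μLV/D². Solving for V: V = ΔP·D²/(32μL) = 3.946e+04·(0.1147)²/(32·0.484·13.04) = 2.57 m/s.
Check: Re = ρVD/μ = 1263·2.57·0.1147/0.484 = 769.4 < 2300, so the laminar assumption holds.

V ≈ 2.570 m/s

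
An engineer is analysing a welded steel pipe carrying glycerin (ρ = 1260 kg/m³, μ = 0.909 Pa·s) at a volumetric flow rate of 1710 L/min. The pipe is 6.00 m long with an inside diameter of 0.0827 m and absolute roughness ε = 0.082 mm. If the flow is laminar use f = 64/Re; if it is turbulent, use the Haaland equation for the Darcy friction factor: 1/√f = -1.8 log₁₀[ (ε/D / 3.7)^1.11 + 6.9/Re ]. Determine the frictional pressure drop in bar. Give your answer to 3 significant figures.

ΔP ≈ 1.35 bar

Q = 1710 L/min = 1710/60000 = 0.0285 m³/s.
Cross-sectional area A = πD²/4 = π(0.0827)²/4 = 0.005372 m²; mean velocity V = Q/A = 0.0285/0.005372 = 5.306 m/s.
Reynolds number Re = ρVD/μ = 1260 · 5.306 · 0.0827 / 0.909 = 608.2.
Re < 2300 → laminar flow, so f = 64/Re = 64/608.2 = 0.1052 (the turbulent correlation is not needed).
Darcy-Weisbach: ΔP = f(L/D)(ρV²/2) = 0.1052·(6/0.0827)·(1260·5.306²/2) = 0.1052·72.55·1.773e+04 = 1.354e+05 Pa.
ΔP = 1.354e+05 Pa = 1.35 bar.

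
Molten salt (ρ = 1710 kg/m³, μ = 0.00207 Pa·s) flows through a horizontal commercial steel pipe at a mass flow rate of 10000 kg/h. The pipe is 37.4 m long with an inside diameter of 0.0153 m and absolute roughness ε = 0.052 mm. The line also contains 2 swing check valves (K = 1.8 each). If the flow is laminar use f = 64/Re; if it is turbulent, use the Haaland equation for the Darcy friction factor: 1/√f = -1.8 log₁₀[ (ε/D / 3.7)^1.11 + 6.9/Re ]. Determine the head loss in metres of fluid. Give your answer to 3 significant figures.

ṁ = 10000 kg/h = 10000/3600 = 2.778 kg/s.
A = πD²/4 = π(0.0153)²/4 = 0.0001839 m²; mean velocity V = ṁ/(ρA) = 2.778/(1710 · 0.0001839) = 8.835 m/s.
Reynolds number Re = ρVD/μ = 1710 · 8.835 · 0.0153 / 0.00207 = 1.117e+05.
Re > 4000 → turbulent. Relative roughness ε/D = 5.2e-05/0.0153 = 0.0034. Haaland: 1/√f = -1.8 log₁₀[(0.0034/3.7)^1.11 + 6.9/1.117e+05] = -1.8 log₁₀[0.000426 + 6.18e-05] = 5.962, so f = 0.02814.
Total minor-loss coefficient ΣK = 2·1.8 = 3.6.
ΔP = [f·L/D + ΣK]·(ρV²/2) = [0.02814·37.4/0.0153 + 3.6]·(1710·8.835²/2) = [68.78 + 3.6]·6.675e+04 = 4.831e+06 Pa.
Head loss h_f = ΔP/(ρg) = 4.831e+06/(1710·9.81) = 288 m.

h_f ≈ 288 m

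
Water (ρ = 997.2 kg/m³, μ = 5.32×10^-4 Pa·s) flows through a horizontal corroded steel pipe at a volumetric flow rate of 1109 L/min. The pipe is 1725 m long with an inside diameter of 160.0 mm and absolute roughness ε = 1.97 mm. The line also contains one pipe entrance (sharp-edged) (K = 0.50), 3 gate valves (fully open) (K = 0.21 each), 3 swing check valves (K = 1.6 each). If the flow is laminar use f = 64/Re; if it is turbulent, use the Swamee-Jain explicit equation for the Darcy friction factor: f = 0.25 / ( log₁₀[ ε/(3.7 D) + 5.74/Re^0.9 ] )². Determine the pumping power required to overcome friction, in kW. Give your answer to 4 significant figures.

Q = 1109 L/min = 1109/60000 = 0.01848 m³/s.
Cross-sectional area A = πD²/4 = π(0.16)²/4 = 0.02011 m²; mean velocity V = Q/A = 0.01848/0.02011 = 0.9193 m/s.
Reynolds number Re = ρVD/μ = 997.2 · 0.9193 · 0.16 / 0.000532 = 2.757e+05.
Re > 4000 → turbulent. Relative roughness ε/D = 0.00197/0.16 = 0.0123. Swamee-Jain: f = 0.25/(log₁₀[0.0123/3.7 + 5.74/2.757e+05^0.9])² = 0.25/(log₁₀[0.00333 + 7.29e-05])² = 0.25/(-2.468)² = 0.04103.
Total minor-loss coefficient ΣK = 1·0.5 + 3·0.21 + 3·1.6 = 5.93.
ΔP = [f·L/D + ΣK]·(ρV²/2) = [0.04103·1725/0.16 + 5.93]·(997.2·0.9193²/2) = [442.3 + 5.93]·421.4 = 1.889e+05 Pa.
Pumping power P = QΔP = 0.01848·1.889e+05 = 3491.2 W = 3.491 kW.

P ≈ 3.491 kW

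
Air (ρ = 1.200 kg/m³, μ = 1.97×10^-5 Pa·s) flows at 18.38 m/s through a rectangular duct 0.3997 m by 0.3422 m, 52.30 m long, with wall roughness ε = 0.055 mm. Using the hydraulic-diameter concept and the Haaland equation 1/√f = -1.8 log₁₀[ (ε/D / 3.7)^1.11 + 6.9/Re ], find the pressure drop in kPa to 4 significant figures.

Hydraulic diameter D_h = 4A/P = 4·(0.3997·0.3422)/(2·(0.3997+0.3422)) = 0.5471/1.484 = 0.3687 m.
Re = ρVD_h/μ = 1.2·18.38·0.3687/1.97e-05 = 4.128e+05.
ε/D_h = 5.5e-05/0.3687 = 0.000149; Haaland gives 1/√f = -1.8 log₁₀[1.32e-05+1.67e-05] = 8.142, so f = 0.01508.
ΔP = f(L/D_h)(ρV²/2) = 0.01508·52.3/0.3687·202.7 = 433.7 Pa.
ΔP = 0.4337 kPa.

ΔP ≈ 0.4337 kPa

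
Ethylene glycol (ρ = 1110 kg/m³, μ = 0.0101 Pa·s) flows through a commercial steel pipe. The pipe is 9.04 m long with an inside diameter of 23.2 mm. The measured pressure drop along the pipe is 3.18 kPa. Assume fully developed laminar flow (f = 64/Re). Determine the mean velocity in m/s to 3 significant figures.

For laminar flow, f = 64/Re with Re = ρVD/μ, so Darcy-Weisbach reduces to ΔP = 32μLV/D². Solving for V: V = ΔP·D²/(32μL) = 3180·(0.0232)²/(32·0.0101·9.04) = 0.5858 m/s.
Check: Re = ρVD/μ = 1110·0.5858·0.0232/0.0101 = 1494 < 2300, so the laminar assumption holds.

V ≈ 0.586 m/s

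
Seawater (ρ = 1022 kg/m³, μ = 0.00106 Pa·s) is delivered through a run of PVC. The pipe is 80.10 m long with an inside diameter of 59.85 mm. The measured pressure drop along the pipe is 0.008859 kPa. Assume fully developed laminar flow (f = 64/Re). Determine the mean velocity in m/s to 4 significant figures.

V ≈ 0.01168 m/s

For laminar flow, f = 64/Re with Re = ρVD/μ, so Darcy-Weisbach reduces to ΔP = 32μLV/D². Solving for V: V = ΔP·D²/(32μL) = 8.859·(0.05985)²/(32·0.00106·80.1) = 0.01168 m/s.
Check: Re = ρVD/μ = 1022·0.01168·0.05985/0.00106 = 674 < 2300, so the laminar assumption holds.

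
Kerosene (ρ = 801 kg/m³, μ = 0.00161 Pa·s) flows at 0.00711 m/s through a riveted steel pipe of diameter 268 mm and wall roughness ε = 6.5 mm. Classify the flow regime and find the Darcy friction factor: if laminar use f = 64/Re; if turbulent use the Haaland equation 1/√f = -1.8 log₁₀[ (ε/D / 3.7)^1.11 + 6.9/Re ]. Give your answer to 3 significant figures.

f ≈ 0.0675

Re = ρVD/μ = 801·0.00711·0.268/0.00161 = 948.
Re < 2300 → laminar, so f = 64/Re = 0.06751 (roughness is irrelevant in laminar flow).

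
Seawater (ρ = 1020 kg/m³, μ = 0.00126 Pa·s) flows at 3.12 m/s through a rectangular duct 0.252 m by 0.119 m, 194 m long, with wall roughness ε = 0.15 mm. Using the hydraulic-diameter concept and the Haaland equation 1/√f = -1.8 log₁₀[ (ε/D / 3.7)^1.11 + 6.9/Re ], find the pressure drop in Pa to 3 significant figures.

ΔP ≈ 119000 Pa

Hydraulic diameter D_h = 4A/P = 4·(0.252·0.119)/(2·(0.252+0.119)) = 0.12/0.742 = 0.1617 m.
Re = ρVD_h/μ = 1020·3.12·0.1617/0.00126 = 4.083e+05.
ε/D_h = 0.00015/0.1617 = 0.000928; Haaland gives 1/√f = -1.8 log₁₀[0.000101+1.69e-05] = 7.073, so f = 0.01999.
ΔP = f(L/D_h)(ρV²/2) = 0.01999·194/0.1617·4965 = 1.191e+05 Pa.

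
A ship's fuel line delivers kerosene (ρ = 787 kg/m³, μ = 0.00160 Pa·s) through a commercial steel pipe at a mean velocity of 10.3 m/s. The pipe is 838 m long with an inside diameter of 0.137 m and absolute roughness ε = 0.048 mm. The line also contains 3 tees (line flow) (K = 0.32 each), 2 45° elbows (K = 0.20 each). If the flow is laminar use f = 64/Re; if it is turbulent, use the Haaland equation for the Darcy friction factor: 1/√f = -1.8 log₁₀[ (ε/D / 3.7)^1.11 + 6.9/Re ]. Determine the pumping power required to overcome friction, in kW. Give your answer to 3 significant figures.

Reynolds number Re = ρVD/μ = 787 · 10.3 · 0.137 / 0.0016 = 6.941e+05.
Re > 4000 → turbulent. Relative roughness ε/D = 4.8e-05/0.137 = 0.00035. Haaland: 1/√f = -1.8 log₁₀[(0.00035/3.7)^1.11 + 6.9/6.941e+05] = -1.8 log₁₀[3.42e-05 + 9.94e-06] = 7.84, so f = 0.01627.
Total minor-loss coefficient ΣK = 3·0.32 + 2·0.2 = 1.36.
ΔP = [f·L/D + ΣK]·(ρV²/2) = [0.01627·838/0.137 + 1.36]·(787·10.3²/2) = [99.52 + 1.36]·4.175e+04 = 4.211e+06 Pa.
Q = V·A = 10.3·0.01474 = 0.1518 m³/s.
Pumping power P = QΔP = 0.1518·4.211e+06 = 639400 W = 639 kW.

P ≈ 639 kW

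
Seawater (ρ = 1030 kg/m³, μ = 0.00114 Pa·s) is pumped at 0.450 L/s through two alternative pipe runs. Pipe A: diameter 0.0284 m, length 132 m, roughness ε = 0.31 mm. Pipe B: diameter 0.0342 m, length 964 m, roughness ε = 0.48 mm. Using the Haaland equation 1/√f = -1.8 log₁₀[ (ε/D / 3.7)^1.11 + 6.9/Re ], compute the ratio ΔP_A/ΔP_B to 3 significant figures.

ΔP_A/ΔP_B ≈ 0.318

Pipe A: V = Q/A = 0.00045/0.0006335 = 0.7104 m/s; Re = 1.823e+04; ε/D = 0.0109; Haaland → f = 0.04191; ΔP_A = f(L/D)(ρV²/2) = 5.062e+04 Pa.
Pipe B: V = Q/A = 0.00045/0.0009186 = 0.4899 m/s; Re = 1.514e+04; ε/D = 0.014; Haaland → f = 0.04565; ΔP_B = f(L/D)(ρV²/2) = 1.59e+05 Pa.
ΔP_A/ΔP_B = 5.062e+04/1.59e+05 = 0.318.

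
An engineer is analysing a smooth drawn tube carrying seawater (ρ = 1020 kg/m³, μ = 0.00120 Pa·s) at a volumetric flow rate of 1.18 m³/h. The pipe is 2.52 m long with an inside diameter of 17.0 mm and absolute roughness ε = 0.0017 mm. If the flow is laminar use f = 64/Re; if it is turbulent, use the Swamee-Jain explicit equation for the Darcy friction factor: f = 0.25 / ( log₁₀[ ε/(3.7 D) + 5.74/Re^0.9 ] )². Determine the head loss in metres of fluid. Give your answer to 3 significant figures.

Q = 1.18 m³/h = 1.18/3600 = 0.0003278 m³/s.
Cross-sectional area A = πD²/4 = π(0.017)²/4 = 0.000227 m²; mean velocity V = Q/A = 0.0003278/0.000227 = 1.444 m/s.
Reynolds number Re = ρVD/μ = 1020 · 1.444 · 0.017 / 0.0012 = 2.087e+04.
Re > 4000 → turbulent. Relative roughness ε/D = 1.7e-06/0.017 = 0.0001. Swamee-Jain: f = 0.25/(log₁₀[0.0001/3.7 + 5.74/2.087e+04^0.9])² = 0.25/(log₁₀[2.7e-05 + 0.000744])² = 0.25/(-3.113)² = 0.0258.
Darcy-Weisbach: ΔP = f(L/D)(ρV²/2) = 0.0258·(2.52/0.017)·(1020·1.444²/2) = 0.0258·148.2·1064 = 4067 Pa.
Head loss h_f = ΔP/(ρg) = 4067/(1020·9.81) = 0.406 m.

h_f ≈ 0.406 m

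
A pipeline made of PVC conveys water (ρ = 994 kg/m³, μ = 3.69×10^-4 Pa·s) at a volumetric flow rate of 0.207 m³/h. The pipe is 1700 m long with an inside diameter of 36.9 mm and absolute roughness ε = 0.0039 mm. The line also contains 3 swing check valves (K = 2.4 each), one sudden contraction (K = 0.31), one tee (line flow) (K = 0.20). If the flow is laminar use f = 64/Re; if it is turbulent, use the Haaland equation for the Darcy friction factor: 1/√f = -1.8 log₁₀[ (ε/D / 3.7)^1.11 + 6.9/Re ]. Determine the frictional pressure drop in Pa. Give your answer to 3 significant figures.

Q = 0.207 m³/h = 0.207/3600 = 5.75e-05 m³/s.
Cross-sectional area A = πD²/4 = π(0.0369)²/4 = 0.001069 m²; mean velocity V = Q/A = 5.75e-05/0.001069 = 0.05377 m/s.
Reynolds number Re = ρVD/μ = 994 · 0.05377 · 0.0369 / 0.000369 = 5345.
Re > 4000 → turbulent. Relative roughness ε/D = 3.9e-06/0.0369 = 0.000106. Haaland: 1/√f = -1.8 log₁₀[(0.000106/3.7)^1.11 + 6.9/5345] = -1.8 log₁₀[9.04e-06 + 0.00129] = 5.195, so f = 0.03706.
Total minor-loss coefficient ΣK = 3·2.4 + 1·0.31 + 1·0.2 = 7.71.
ΔP = [f·L/D + ΣK]·(ρV²/2) = [0.03706·1700/0.0369 + 7.71]·(994·0.05377²/2) = [1707 + 7.71]·1.437 = 2464 Pa.

ΔP ≈ 2460 Pa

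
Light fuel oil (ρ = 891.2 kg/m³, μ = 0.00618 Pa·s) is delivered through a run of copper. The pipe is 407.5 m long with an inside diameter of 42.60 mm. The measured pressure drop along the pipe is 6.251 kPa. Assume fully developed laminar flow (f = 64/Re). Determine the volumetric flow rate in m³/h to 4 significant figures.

For laminar flow, f = 64/Re with Re = ρVD/μ, so Darcy-Weisbach reduces to ΔP = 32μLV/D². Solving for V: V = ΔP·D²/(32μL) = 6251·(0.0426)²/(32·0.00618·407.5) = 0.1408 m/s.
Check: Re = ρVD/μ = 891.2·0.1408·0.0426/0.00618 = 864.8 < 2300, so the laminar assumption holds.
Q = V·A = 0.1408·(π/4·0.0426²) = 0.0002006 m³/s = 0.7223 m³/h.

Q ≈ 0.7223 m³/h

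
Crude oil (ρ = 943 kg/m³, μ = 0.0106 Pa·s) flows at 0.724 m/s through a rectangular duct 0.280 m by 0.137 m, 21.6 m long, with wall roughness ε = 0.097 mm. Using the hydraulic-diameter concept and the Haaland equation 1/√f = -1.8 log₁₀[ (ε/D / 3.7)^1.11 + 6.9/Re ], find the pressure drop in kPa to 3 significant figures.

ΔP ≈ 0.876 kPa

Hydraulic diameter D_h = 4A/P = 4·(0.28·0.137)/(2·(0.28+0.137)) = 0.1534/0.834 = 0.184 m.
Re = ρVD_h/μ = 943·0.724·0.184/0.0106 = 1.185e+04.
ε/D_h = 9.7e-05/0.184 = 0.000527; Haaland gives 1/√f = -1.8 log₁₀[5.38e-05+0.000582] = 5.754, so f = 0.03021.
ΔP = f(L/D_h)(ρV²/2) = 0.03021·21.6/0.184·247.1 = 876.5 Pa.
ΔP = 0.876 kPa.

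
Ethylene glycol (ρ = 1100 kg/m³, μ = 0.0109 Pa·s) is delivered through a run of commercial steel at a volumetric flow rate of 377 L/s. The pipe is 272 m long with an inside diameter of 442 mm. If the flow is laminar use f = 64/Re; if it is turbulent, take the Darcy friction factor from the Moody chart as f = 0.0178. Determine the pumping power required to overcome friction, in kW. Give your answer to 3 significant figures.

Q = 377 L/s = 377/1000 = 0.377 m³/s.
Cross-sectional area A = πD²/4 = π(0.442)²/4 = 0.1534 m²; mean velocity V = Q/A = 0.377/0.1534 = 2.457 m/s.
Reynolds number Re = ρVD/μ = 1100 · 2.457 · 0.442 / 0.0109 = 1.096e+05.
Re > 4000 → turbulent; use the Moody-chart value f = 0.0178.
Darcy-Weisbach: ΔP = f(L/D)(ρV²/2) = 0.0178·(272/0.442)·(1100·2.457²/2) = 0.0178·615.4·3320 = 3.637e+04 Pa.
Pumping power P = QΔP = 0.377·3.637e+04 = 13710 W = 13.7 kW.

P ≈ 13.7 kW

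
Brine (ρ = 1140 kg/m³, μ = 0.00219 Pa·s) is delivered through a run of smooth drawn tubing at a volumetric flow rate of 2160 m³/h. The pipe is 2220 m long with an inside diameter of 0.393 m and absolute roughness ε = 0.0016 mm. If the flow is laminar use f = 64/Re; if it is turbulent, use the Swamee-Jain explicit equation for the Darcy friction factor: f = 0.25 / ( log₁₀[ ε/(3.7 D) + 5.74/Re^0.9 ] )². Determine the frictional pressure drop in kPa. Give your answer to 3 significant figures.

Q = 2160 m³/h = 2160/3600 = 0.6 m³/s.
Cross-sectional area A = πD²/4 = π(0.393)²/4 = 0.1213 m²; mean velocity V = Q/A = 0.6/0.1213 = 4.946 m/s.
Reynolds number Re = ρVD/μ = 1140 · 4.946 · 0.393 / 0.00219 = 1.012e+06.
Re > 4000 → turbulent. Relative roughness ε/D = 1.6e-06/0.393 = 4.07e-06. Swamee-Jain: f = 0.25/(log₁₀[4.07e-06/3.7 + 5.74/1.012e+06^0.9])² = 0.25/(log₁₀[1.1e-06 + 2.26e-05])² = 0.25/(-4.625)² = 0.01169.
Darcy-Weisbach: ΔP = f(L/D)(ρV²/2) = 0.01169·(2220/0.393)·(1140·4.946²/2) = 0.01169·5649·1.395e+04 = 9.206e+05 Pa.
ΔP = 9.206e+05 Pa = 921 kPa.

ΔP ≈ 921 kPa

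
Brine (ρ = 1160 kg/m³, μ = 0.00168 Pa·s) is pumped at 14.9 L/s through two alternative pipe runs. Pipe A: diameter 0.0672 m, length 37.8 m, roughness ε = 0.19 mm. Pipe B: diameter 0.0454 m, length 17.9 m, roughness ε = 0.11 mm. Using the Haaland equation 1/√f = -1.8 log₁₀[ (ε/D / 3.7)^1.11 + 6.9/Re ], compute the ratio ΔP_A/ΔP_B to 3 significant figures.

ΔP_A/ΔP_B ≈ 0.312

Pipe A: V = Q/A = 0.0149/0.003547 = 4.201 m/s; Re = 1.949e+05; ε/D = 0.00283; Haaland → f = 0.02643; ΔP_A = f(L/D)(ρV²/2) = 1.522e+05 Pa.
Pipe B: V = Q/A = 0.0149/0.001619 = 9.204 m/s; Re = 2.885e+05; ε/D = 0.00242; Haaland → f = 0.0252; ΔP_B = f(L/D)(ρV²/2) = 4.881e+05 Pa.
ΔP_A/ΔP_B = 1.522e+05/4.881e+05 = 0.312.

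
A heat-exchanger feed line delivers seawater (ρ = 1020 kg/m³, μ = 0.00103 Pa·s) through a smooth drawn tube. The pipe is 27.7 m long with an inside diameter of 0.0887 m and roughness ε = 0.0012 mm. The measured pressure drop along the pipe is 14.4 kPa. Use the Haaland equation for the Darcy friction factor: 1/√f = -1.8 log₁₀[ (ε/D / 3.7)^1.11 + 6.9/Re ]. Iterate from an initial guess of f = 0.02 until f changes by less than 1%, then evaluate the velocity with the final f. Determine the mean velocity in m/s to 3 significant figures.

Rearranging Darcy-Weisbach: V = √(2·ΔP·D/(f·L·ρ)). With ε/D = 1.2e-06/0.0887 = 1.35e-05, iterate starting from f = 0.02:
  f = 0.02 → V = √(2·1.44e+04·0.0887/(0.02·27.7·1020)) = 2.126 m/s; Re = ρVD/μ = 1.868e+05; f → 0.01579
  f = 0.01579 → V = 2.393 m/s; Re = 2.102e+05; f → 0.01543
  f = 0.01543 → V = 2.42 m/s; Re = 2.126e+05; f → 0.0154
Converged (Δf/f < 1%). With the final f = 0.0154: V = √(2·1.44e+04·0.0887/(0.0154·27.7·1020)) = 2.423 m/s.

V ≈ 2.42 m/s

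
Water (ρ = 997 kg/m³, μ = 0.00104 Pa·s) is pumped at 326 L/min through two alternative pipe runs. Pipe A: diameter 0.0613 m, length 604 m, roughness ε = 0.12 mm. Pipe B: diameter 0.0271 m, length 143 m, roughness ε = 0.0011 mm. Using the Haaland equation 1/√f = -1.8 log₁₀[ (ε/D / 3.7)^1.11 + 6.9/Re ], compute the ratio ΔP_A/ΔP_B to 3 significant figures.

ΔP_A/ΔP_B ≈ 0.116

Pipe A: V = Q/A = 0.005433/0.002951 = 1.841 m/s; Re = 1.082e+05; ε/D = 0.00196; Haaland → f = 0.02476; ΔP_A = f(L/D)(ρV²/2) = 4.121e+05 Pa.
Pipe B: V = Q/A = 0.005433/0.0005768 = 9.42 m/s; Re = 2.447e+05; ε/D = 4.06e-05; Haaland → f = 0.01521; ΔP_B = f(L/D)(ρV²/2) = 3.551e+06 Pa.
ΔP_A/ΔP_B = 4.121e+05/3.551e+06 = 0.116.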